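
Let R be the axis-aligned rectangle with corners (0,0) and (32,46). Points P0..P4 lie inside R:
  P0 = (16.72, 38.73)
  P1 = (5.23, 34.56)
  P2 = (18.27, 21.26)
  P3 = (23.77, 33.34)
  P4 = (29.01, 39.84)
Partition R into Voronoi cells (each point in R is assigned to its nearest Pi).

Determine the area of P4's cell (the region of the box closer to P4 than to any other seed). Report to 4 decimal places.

Area of P4's cell: 95.6728

1. box [0,32]×[0,46]: [(0, 0) (32, 0) (32, 46) (0, 46)]
2. ⊥bis P4·P0 via (22.865,39.285): [(26.4131, 0) (32, 0) (32, 46) (22.2585, 46)]  |A|=352.5524
3. ⊥bis P4·P1 via (17.12,37.2): [(26.4131, 0) (32, 0) (32, 46) (22.2585, 46)]  |A|=352.5524
4. ⊥bis P4·P2 via (23.64,30.55): [(23.6547, 30.5415) (32, 25.7176) (32, 46) (22.2585, 46)]  |A|=159.9259
5. ⊥bis P4·P3 via (26.39,36.59): [(22.8507, 39.4432) (32, 32.0675) (32, 46) (22.2585, 46)]  |A|=95.6728
6. canonical 4-gon: [(22.8507, 39.4432) (32, 32.0675) (32, 46) (22.2585, 46)]
7. shoelace: 95.6728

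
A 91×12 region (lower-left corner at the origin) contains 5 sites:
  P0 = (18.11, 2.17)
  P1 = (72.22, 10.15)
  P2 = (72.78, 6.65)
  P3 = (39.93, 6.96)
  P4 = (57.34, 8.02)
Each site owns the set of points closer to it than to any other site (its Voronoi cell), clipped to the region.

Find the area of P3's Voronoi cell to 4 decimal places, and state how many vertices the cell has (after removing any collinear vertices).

1. box [0,91]×[0,12]: [(0, 0) (91, 0) (91, 12) (0, 12)]
2. ⊥bis P3·P0 via (29.02,4.565): [(30.0221, 0) (91, 0) (91, 12) (27.3878, 12)]  |A|=747.5402
3. ⊥bis P3·P1 via (56.075,8.555): [(30.0221, 0) (56.9202, 0) (55.7347, 12) (27.3878, 12)]  |A|=331.4692
4. ⊥bis P3·P2 via (56.355,6.805): [(30.0221, 0) (56.2908, 0) (56.3457, 5.8153) (55.7347, 12) (27.3878, 12)]  |A|=329.6391
5. ⊥bis P3·P4 via (48.635,7.49): [(30.0221, 0) (49.091, 0) (48.3604, 12) (27.3878, 12)]  |A|=240.2488
6. canonical 4-gon: [(30.0221, 0) (49.091, 0) (48.3604, 12) (27.3878, 12)]
7. shoelace: 240.2488

Area of P3's cell: 240.2488 (4 vertices)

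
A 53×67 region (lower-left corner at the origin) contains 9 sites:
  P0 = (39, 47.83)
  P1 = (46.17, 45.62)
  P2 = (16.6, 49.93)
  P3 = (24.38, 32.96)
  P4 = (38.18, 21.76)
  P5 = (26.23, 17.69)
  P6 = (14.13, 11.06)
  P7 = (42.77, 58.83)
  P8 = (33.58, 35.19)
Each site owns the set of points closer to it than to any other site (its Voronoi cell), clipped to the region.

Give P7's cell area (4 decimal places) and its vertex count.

1. box [0,53]×[0,67]: [(0, 0) (53, 0) (53, 67) (0, 67)]
2. ⊥bis P7·P0 via (40.885,53.33): [(53, 49.1779) (53, 67) (0.9991, 67)]  |A|=463.3841
3. ⊥bis P7·P1 via (44.47,52.225): [(44.2639, 52.172) (53, 54.4205) (53, 67) (0.9991, 67)]  |A|=440.4841
4. ⊥bis P7·P2 via (29.685,54.38): [(28.6115, 57.5364) (44.2639, 52.172) (53, 54.4205) (53, 67) (25.3931, 67)]  |A|=325.0568
5. ⊥bis P7·P3 via (33.575,45.895): [(28.6115, 57.5364) (44.2639, 52.172) (53, 54.4205) (53, 67) (25.3931, 67)]  |A|=325.0568
6. ⊥bis P7·P4 via (40.475,40.295): [(28.6115, 57.5364) (44.2639, 52.172) (53, 54.4205) (53, 67) (25.3931, 67)]  |A|=325.0568
7. ⊥bis P7·P5 via (34.5,38.26): [(28.6115, 57.5364) (44.2639, 52.172) (53, 54.4205) (53, 67) (25.3931, 67)]  |A|=325.0568
8. ⊥bis P7·P6 via (28.45,34.945): [(28.6115, 57.5364) (44.2639, 52.172) (53, 54.4205) (53, 67) (25.3931, 67)]  |A|=325.0568
9. ⊥bis P7·P8 via (38.175,47.01): [(28.6115, 57.5364) (44.2639, 52.172) (53, 54.4205) (53, 67) (25.3931, 67)]  |A|=325.0568
10. canonical 5-gon: [(28.6115, 57.5364) (44.2639, 52.172) (53, 54.4205) (53, 67) (25.3931, 67)]
11. shoelace: 325.0568

Area of P7's cell: 325.0568 (5 vertices)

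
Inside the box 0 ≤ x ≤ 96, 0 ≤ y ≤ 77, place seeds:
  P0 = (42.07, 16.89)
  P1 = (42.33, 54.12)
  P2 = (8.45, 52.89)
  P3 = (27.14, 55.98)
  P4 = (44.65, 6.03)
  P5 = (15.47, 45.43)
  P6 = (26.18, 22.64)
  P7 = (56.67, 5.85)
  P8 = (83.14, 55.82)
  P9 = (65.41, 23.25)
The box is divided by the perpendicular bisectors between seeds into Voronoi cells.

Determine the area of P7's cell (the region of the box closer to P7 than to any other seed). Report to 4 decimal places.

Area of P7's cell: 376.4420

1. box [0,96]×[0,77]: [(0, 0) (96, 0) (96, 77) (0, 77)]
2. ⊥bis P7·P0 via (49.37,11.37): [(40.7724, 0) (96, 0) (96, 73.0365)]  |A|=2016.8145
3. ⊥bis P7·P1 via (49.5,29.985): [(67.4865, 35.3284) (40.7724, 0) (96, 0) (96, 43.7992)]  |A|=1599.9853
4. ⊥bis P7·P2 via (32.56,29.37): [(67.4865, 35.3284) (40.7724, 0) (96, 0) (96, 43.7992)]  |A|=1599.9853
5. ⊥bis P7·P3 via (41.905,30.915): [(67.4865, 35.3284) (40.7724, 0) (96, 0) (96, 43.7992)]  |A|=1599.9853
6. ⊥bis P7·P4 via (50.66,5.94): [(67.4865, 35.3284) (50.769, 13.2202) (50.571, 0) (96, 0) (96, 43.7992)]  |A|=1535.2156
7. ⊥bis P7·P5 via (36.07,25.64): [(67.4865, 35.3284) (50.769, 13.2202) (50.571, 0) (96, 0) (96, 43.7992)]  |A|=1535.2156
8. ⊥bis P7·P6 via (41.425,14.245): [(67.4865, 35.3284) (50.769, 13.2202) (50.571, 0) (96, 0) (96, 43.7992)]  |A|=1535.2156
9. ⊥bis P7·P8 via (69.905,30.835): [(65.7522, 33.0348) (50.769, 13.2202) (50.571, 0) (96, 0) (96, 17.012)]  |A|=1104.7354
10. ⊥bis P7·P9 via (61.04,14.55): [(54.3251, 17.9229) (50.769, 13.2202) (50.571, 0) (90.0068, 0)]  |A|=376.442
11. canonical 4-gon: [(54.3251, 17.9229) (50.769, 13.2202) (50.571, 0) (90.0068, 0)]
12. shoelace: 376.442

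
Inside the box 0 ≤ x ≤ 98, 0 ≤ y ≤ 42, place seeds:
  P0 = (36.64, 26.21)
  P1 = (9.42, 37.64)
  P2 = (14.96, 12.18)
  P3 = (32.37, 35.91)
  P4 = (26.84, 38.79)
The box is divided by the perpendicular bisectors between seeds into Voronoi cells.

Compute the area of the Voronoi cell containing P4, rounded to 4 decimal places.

Area of P4's cell: 152.9143

1. box [0,98]×[0,42]: [(0, 0) (98, 0) (98, 42) (0, 42)]
2. ⊥bis P4·P0 via (31.74,32.5): [(0, 7.7741) (43.9349, 42) (0, 42)]  |A|=751.856
3. ⊥bis P4·P1 via (18.13,38.215): [(19.1545, 22.6957) (43.9349, 42) (17.8801, 42)]  |A|=251.4841
4. ⊥bis P4·P2 via (20.9,25.485): [(18.9118, 26.3726) (22.0665, 24.9642) (43.9349, 42) (17.8801, 42)]  |A|=245.8553
5. ⊥bis P4·P3 via (29.605,37.35): [(18.9118, 26.3726) (22.0665, 24.9642) (23.8973, 26.3904) (32.0267, 42) (17.8801, 42)]  |A|=152.9143
6. canonical 5-gon: [(18.9118, 26.3726) (22.0665, 24.9642) (23.8973, 26.3904) (32.0267, 42) (17.8801, 42)]
7. shoelace: 152.9143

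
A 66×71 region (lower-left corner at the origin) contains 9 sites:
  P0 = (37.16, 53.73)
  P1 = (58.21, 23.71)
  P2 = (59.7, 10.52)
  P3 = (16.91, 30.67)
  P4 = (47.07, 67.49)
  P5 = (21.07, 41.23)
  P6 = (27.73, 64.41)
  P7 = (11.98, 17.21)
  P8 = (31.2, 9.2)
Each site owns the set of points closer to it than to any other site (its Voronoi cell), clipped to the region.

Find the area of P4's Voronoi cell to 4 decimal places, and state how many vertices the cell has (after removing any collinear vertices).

Area of P4's cell: 480.2355 (5 vertices)

1. box [0,66]×[0,71]: [(0, 0) (66, 0) (66, 71) (0, 71)]
2. ⊥bis P4·P0 via (42.115,60.61): [(66, 43.4079) (66, 71) (27.6885, 71)]  |A|=528.5463
3. ⊥bis P4·P1 via (52.64,45.6): [(60.263, 47.5397) (66, 48.9995) (66, 71) (27.6885, 71)]  |A|=512.507
4. ⊥bis P4·P2 via (53.385,39.005): [(60.263, 47.5397) (66, 48.9995) (66, 71) (27.6885, 71)]  |A|=512.507
5. ⊥bis P4·P3 via (31.99,49.08): [(60.263, 47.5397) (66, 48.9995) (66, 71) (27.6885, 71)]  |A|=512.507
6. ⊥bis P4·P5 via (34.07,54.36): [(60.263, 47.5397) (66, 48.9995) (66, 71) (27.6885, 71)]  |A|=512.507
7. ⊥bis P4·P6 via (37.4,65.95): [(37.7497, 63.7539) (60.263, 47.5397) (66, 48.9995) (66, 71) (36.5958, 71)]  |A|=480.2355
8. ⊥bis P4·P7 via (29.525,42.35): [(37.7497, 63.7539) (60.263, 47.5397) (66, 48.9995) (66, 71) (36.5958, 71)]  |A|=480.2355
9. ⊥bis P4·P8 via (39.135,38.345): [(37.7497, 63.7539) (60.263, 47.5397) (66, 48.9995) (66, 71) (36.5958, 71)]  |A|=480.2355
10. canonical 5-gon: [(37.7497, 63.7539) (60.263, 47.5397) (66, 48.9995) (66, 71) (36.5958, 71)]
11. shoelace: 480.2355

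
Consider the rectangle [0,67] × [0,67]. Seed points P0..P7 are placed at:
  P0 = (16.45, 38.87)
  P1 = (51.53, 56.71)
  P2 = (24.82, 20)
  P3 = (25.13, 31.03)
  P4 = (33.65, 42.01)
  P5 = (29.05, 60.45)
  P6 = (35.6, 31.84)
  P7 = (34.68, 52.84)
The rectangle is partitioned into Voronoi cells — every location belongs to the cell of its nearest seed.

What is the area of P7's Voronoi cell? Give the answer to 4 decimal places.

Area of P7's cell: 198.5947

1. box [0,67]×[0,67]: [(0, 0) (67, 0) (67, 67) (0, 67)]
2. ⊥bis P7·P0 via (25.565,45.855): [(60.7046, 0) (67, 0) (67, 67) (9.3612, 67)]  |A|=2141.7974
3. ⊥bis P7·P1 via (43.105,54.775): [(53.5373, 9.3529) (40.2972, 67) (9.3612, 67)]  |A|=891.6869
4. ⊥bis P7·P2 via (29.75,36.42): [(33.7053, 35.2325) (48.622, 30.7538) (40.2972, 67) (9.3612, 67)]  |A|=743.0776
5. ⊥bis P7·P3 via (29.905,41.935): [(27.8943, 42.8154) (47.8597, 34.0731) (40.2972, 67) (9.3612, 67)]  |A|=669.7299
6. ⊥bis P7·P4 via (34.165,47.425): [(23.5912, 48.4306) (45.0304, 46.3916) (40.2972, 67) (9.3612, 67)]  |A|=503.3195
7. ⊥bis P7·P5 via (31.865,56.645): [(22.5675, 49.7666) (23.5912, 48.4306) (45.0304, 46.3916) (41.1054, 63.4812)]  |A|=198.5947
8. ⊥bis P7·P6 via (35.14,42.34): [(22.5675, 49.7666) (23.5912, 48.4306) (45.0304, 46.3916) (41.1054, 63.4812)]  |A|=198.5947
9. canonical 4-gon: [(22.5675, 49.7666) (23.5912, 48.4306) (45.0304, 46.3916) (41.1054, 63.4812)]
10. shoelace: 198.5947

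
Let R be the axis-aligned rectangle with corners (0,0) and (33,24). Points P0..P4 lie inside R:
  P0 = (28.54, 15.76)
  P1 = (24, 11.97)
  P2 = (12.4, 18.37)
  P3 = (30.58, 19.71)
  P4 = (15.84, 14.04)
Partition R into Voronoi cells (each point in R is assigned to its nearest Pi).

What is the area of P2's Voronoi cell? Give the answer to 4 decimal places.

Area of P2's cell: 224.5443

1. box [0,33]×[0,24]: [(0, 0) (33, 0) (33, 24) (0, 24)]
2. ⊥bis P2·P0 via (20.47,17.065): [(0, 0) (17.7104, 0) (21.5915, 24) (0, 24)]  |A|=471.6225
3. ⊥bis P2·P1 via (18.2,15.17): [(0, 0) (9.8303, 0) (20.9777, 20.2046) (21.5915, 24) (0, 24)]  |A|=392.0157
4. ⊥bis P2·P3 via (21.49,19.04): [(0, 0) (9.8303, 0) (20.9777, 20.2046) (21.2706, 22.0161) (21.1244, 24) (0, 24)]  |A|=391.5524
5. ⊥bis P2·P4 via (14.12,16.205): [(0, 4.9873) (21.2465, 21.8667) (21.2706, 22.0161) (21.1244, 24) (0, 24)]  |A|=224.5443
6. canonical 5-gon: [(0, 4.9873) (21.2465, 21.8667) (21.2706, 22.0161) (21.1244, 24) (0, 24)]
7. shoelace: 224.5443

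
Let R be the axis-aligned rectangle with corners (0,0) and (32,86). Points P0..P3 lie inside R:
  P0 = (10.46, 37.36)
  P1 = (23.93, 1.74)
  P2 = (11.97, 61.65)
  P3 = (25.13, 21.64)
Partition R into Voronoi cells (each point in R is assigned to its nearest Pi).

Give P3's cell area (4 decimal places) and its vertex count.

Area of P3's cell: 499.8950 (3 vertices)

1. box [0,32]×[0,86]: [(0, 0) (32, 0) (32, 86) (0, 86)]
2. ⊥bis P3·P0 via (17.795,29.5): [(0, 12.8936) (0, 0) (32, 0) (32, 42.7562)]  |A|=890.3966
3. ⊥bis P3·P1 via (24.53,11.69): [(0.2774, 13.1525) (32, 11.2395) (32, 42.7562)]  |A|=499.895
4. ⊥bis P3·P2 via (18.55,41.645): [(0.2774, 13.1525) (32, 11.2395) (32, 42.7562)]  |A|=499.895
5. canonical 3-gon: [(0.2774, 13.1525) (32, 11.2395) (32, 42.7562)]
6. shoelace: 499.895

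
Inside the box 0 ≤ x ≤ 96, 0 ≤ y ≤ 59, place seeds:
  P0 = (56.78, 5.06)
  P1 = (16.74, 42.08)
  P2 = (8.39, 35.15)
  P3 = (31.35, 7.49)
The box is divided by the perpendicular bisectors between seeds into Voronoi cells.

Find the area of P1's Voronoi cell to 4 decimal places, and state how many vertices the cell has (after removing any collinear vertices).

1. box [0,96]×[0,59]: [(0, 0) (96, 0) (96, 59) (0, 59)]
2. ⊥bis P1·P0 via (36.76,23.57): [(0, 0) (14.9678, 0) (69.5177, 59) (0, 59)]  |A|=2492.3212
3. ⊥bis P1·P2 via (12.565,38.615): [(0, 53.7546) (30.59, 16.8966) (69.5177, 59) (0, 59)]  |A|=1543.6928
4. ⊥bis P1·P3 via (24.045,24.785): [(0, 53.7546) (24.0436, 24.7844) (46.7501, 34.3751) (69.5177, 59) (0, 59)]  |A|=1422.7483
5. canonical 5-gon: [(0, 53.7546) (24.0436, 24.7844) (46.7501, 34.3751) (69.5177, 59) (0, 59)]
6. shoelace: 1422.7483

Area of P1's cell: 1422.7483 (5 vertices)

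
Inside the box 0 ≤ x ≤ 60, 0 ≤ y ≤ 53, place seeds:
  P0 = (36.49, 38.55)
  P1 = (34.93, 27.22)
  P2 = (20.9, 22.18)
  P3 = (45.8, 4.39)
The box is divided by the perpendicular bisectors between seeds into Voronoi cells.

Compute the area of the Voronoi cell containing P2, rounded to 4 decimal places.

Area of P2's cell: 1248.3932

1. box [0,60]×[0,53]: [(0, 0) (60, 0) (60, 53) (0, 53)]
2. ⊥bis P2·P0 via (28.695,30.365): [(0, 0) (60, 0) (60, 0.5516) (4.9275, 53) (0, 53)]  |A|=1735.7691
3. ⊥bis P2·P1 via (27.915,24.7): [(0, 0) (36.788, 0) (24.4161, 34.44) (4.9275, 53) (0, 53)]  |A|=1326.2433
4. ⊥bis P2·P3 via (33.35,13.285): [(0, 0) (23.8584, 0) (32.4621, 12.0422) (24.4161, 34.44) (4.9275, 53) (0, 53)]  |A|=1248.3932
5. canonical 6-gon: [(0, 0) (23.8584, 0) (32.4621, 12.0422) (24.4161, 34.44) (4.9275, 53) (0, 53)]
6. shoelace: 1248.3932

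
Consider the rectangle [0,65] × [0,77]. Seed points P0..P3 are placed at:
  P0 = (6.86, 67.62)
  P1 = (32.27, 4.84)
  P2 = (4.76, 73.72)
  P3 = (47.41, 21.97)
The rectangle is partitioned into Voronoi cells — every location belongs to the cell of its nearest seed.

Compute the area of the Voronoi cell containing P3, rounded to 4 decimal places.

Area of P3's cell: 2103.1857

1. box [0,65]×[0,77]: [(0, 0) (65, 0) (65, 77) (0, 77)]
2. ⊥bis P3·P0 via (27.135,44.795): [(0, 20.6915) (0, 0) (65, 0) (65, 77) (63.3904, 77)]  |A|=3220.29
3. ⊥bis P3·P1 via (39.84,13.405): [(15.7582, 34.6892) (55.007, 0) (65, 0) (65, 77) (63.3904, 77)]  |A|=2103.1857
4. ⊥bis P3·P2 via (26.085,47.845): [(15.7582, 34.6892) (55.007, 0) (65, 0) (65, 77) (63.3904, 77)]  |A|=2103.1857
5. canonical 5-gon: [(15.7582, 34.6892) (55.007, 0) (65, 0) (65, 77) (63.3904, 77)]
6. shoelace: 2103.1857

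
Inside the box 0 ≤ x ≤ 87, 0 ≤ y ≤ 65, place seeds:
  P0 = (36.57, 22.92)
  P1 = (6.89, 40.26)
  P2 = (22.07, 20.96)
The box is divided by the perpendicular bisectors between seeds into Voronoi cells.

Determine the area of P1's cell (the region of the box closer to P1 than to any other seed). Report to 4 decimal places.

1. box [0,87]×[0,65]: [(0, 0) (87, 0) (87, 65) (0, 65)]
2. ⊥bis P1·P0 via (21.73,31.59): [(0, 0) (3.2741, 0) (41.2492, 65) (0, 65)]  |A|=1447.0073
3. ⊥bis P1·P2 via (14.48,30.61): [(0, 19.2211) (26.8346, 40.3272) (41.2492, 65) (0, 65)]  |A|=1123.0949
4. canonical 4-gon: [(0, 19.2211) (26.8346, 40.3272) (41.2492, 65) (0, 65)]
5. shoelace: 1123.0949

Area of P1's cell: 1123.0949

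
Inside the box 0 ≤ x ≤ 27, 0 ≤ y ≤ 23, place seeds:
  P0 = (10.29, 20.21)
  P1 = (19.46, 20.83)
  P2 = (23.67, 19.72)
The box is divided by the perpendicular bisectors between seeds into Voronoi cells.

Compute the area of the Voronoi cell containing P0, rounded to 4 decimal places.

Area of P0's cell: 356.1509

1. box [0,27]×[0,23]: [(0, 0) (27, 0) (27, 23) (0, 23)]
2. ⊥bis P0·P1 via (14.875,20.52): [(0, 0) (16.2624, 0) (14.7073, 23) (0, 23)]  |A|=356.1517
3. ⊥bis P0·P2 via (16.98,19.965): [(0, 0) (16.2488, 0) (16.2536, 0.13) (14.7073, 23) (0, 23)]  |A|=356.1509
4. canonical 5-gon: [(0, 0) (16.2488, 0) (16.2536, 0.13) (14.7073, 23) (0, 23)]
5. shoelace: 356.1509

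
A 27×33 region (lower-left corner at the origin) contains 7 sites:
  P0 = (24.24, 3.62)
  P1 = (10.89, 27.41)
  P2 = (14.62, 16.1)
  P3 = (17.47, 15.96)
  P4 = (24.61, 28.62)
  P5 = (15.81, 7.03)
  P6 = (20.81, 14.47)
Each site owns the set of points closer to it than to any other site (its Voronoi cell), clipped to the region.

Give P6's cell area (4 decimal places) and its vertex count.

1. box [0,27]×[0,33]: [(0, 0) (27, 0) (27, 33) (0, 33)]
2. ⊥bis P6·P0 via (22.525,9.045): [(0, 1.9242) (27, 10.4597) (27, 33) (0, 33)]  |A|=723.8177
3. ⊥bis P6·P1 via (15.85,20.94): [(0, 8.7891) (0, 1.9242) (27, 10.4597) (27, 29.4878)]  |A|=349.556
4. ⊥bis P6·P2 via (17.715,15.285): [(20.0525, 24.1617) (15.4859, 6.8197) (27, 10.4597) (27, 29.4878)]  |A|=157.6268
5. ⊥bis P6·P3 via (19.14,15.215): [(24.7313, 27.7486) (15.617, 7.3179) (15.4859, 6.8197) (27, 10.4597) (27, 29.4878)]  |A|=126.1768
6. ⊥bis P6·P4 via (22.71,21.545): [(22.0437, 21.7239) (15.617, 7.3179) (15.4859, 6.8197) (27, 10.4597) (27, 20.3929)]  |A|=99.1415
7. ⊥bis P6·P5 via (18.31,10.75): [(22.0437, 21.7239) (17.4161, 11.3507) (21.3838, 8.6842) (27, 10.4597) (27, 20.3929)]  |A|=87.3955
8. canonical 5-gon: [(22.0437, 21.7239) (17.4161, 11.3507) (21.3838, 8.6842) (27, 10.4597) (27, 20.3929)]
9. shoelace: 87.3955

Area of P6's cell: 87.3955 (5 vertices)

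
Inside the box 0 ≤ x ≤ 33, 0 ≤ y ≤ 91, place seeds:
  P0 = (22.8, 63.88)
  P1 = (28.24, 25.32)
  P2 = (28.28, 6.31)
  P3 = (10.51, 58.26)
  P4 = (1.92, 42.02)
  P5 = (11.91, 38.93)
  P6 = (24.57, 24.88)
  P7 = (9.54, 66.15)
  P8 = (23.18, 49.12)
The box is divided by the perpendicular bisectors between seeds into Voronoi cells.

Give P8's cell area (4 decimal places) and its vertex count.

Area of P8's cell: 294.2094 (6 vertices)

1. box [0,33]×[0,91]: [(0, 0) (33, 0) (33, 91) (0, 91)]
2. ⊥bis P8·P0 via (22.99,56.5): [(0, 55.9081) (0, 0) (33, 0) (33, 56.7577)]  |A|=1858.9861
3. ⊥bis P8·P1 via (25.71,37.22): [(0, 55.9081) (0, 31.7539) (33, 38.7699) (33, 56.7577)]  |A|=695.3432
4. ⊥bis P8·P2 via (25.73,27.715): [(0, 55.9081) (0, 31.7539) (33, 38.7699) (33, 56.7577)]  |A|=695.3432
5. ⊥bis P8·P3 via (16.845,53.69): [(18.7942, 56.392) (1.2054, 32.0102) (33, 38.7699) (33, 56.7577)]  |A|=455.9226
6. ⊥bis P8·P4 via (12.55,45.57): [(18.7942, 56.392) (12.0555, 47.0507) (16.0261, 35.1612) (33, 38.7699) (33, 56.7577)]  |A|=361.5611
7. ⊥bis P8·P5 via (17.545,44.025): [(18.7942, 56.392) (13.2775, 48.7447) (24.0223, 36.8612) (33, 38.7699) (33, 56.7577)]  |A|=294.2885
8. ⊥bis P8·P6 via (23.875,37): [(18.7942, 56.392) (13.2775, 48.7447) (23.8957, 37.0012) (24.9708, 37.0628) (33, 38.7699) (33, 56.7577)]  |A|=294.2094
9. ⊥bis P8·P7 via (16.36,57.635): [(18.7942, 56.392) (13.2775, 48.7447) (23.8957, 37.0012) (24.9708, 37.0628) (33, 38.7699) (33, 56.7577)]  |A|=294.2094
10. canonical 6-gon: [(18.7942, 56.392) (13.2775, 48.7447) (23.8957, 37.0012) (24.9708, 37.0628) (33, 38.7699) (33, 56.7577)]
11. shoelace: 294.2094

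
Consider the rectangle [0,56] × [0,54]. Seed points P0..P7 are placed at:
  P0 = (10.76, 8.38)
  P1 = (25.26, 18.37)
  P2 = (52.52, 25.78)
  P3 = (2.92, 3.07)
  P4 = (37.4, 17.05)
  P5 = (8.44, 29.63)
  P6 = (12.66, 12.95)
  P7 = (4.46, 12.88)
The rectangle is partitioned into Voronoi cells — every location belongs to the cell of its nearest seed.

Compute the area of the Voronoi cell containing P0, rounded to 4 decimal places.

1. box [0,56]×[0,54]: [(0, 0) (56, 0) (56, 54) (0, 54)]
2. ⊥bis P0·P1 via (18.01,13.375): [(0, 39.5156) (0, 0) (27.2249, 0)]  |A|=537.905
3. ⊥bis P0·P2 via (31.64,17.08): [(0, 39.5156) (0, 0) (27.2249, 0)]  |A|=537.905
4. ⊥bis P0·P3 via (6.84,5.725): [(0, 39.5156) (0, 15.824) (10.7175, 0) (27.2249, 0)]  |A|=453.108
5. ⊥bis P0·P4 via (24.08,12.715): [(0, 39.5156) (0, 15.824) (10.7175, 0) (27.2249, 0)]  |A|=453.108
6. ⊥bis P0·P5 via (9.6,19.005): [(13.8141, 19.4651) (0, 17.9569) (0, 15.824) (10.7175, 0) (27.2249, 0)]  |A|=304.2003
7. ⊥bis P0·P6 via (11.71,10.665): [(23.1556, 5.9064) (0.2739, 15.4196) (10.7175, 0) (27.2249, 0)]  |A|=175.4875
8. ⊥bis P0·P7 via (7.61,10.63): [(23.1556, 5.9064) (8.5681, 11.9713) (5.5095, 7.6894) (10.7175, 0) (27.2249, 0)]  |A|=152.4566
9. canonical 5-gon: [(23.1556, 5.9064) (8.5681, 11.9713) (5.5095, 7.6894) (10.7175, 0) (27.2249, 0)]
10. shoelace: 152.4566

Area of P0's cell: 152.4566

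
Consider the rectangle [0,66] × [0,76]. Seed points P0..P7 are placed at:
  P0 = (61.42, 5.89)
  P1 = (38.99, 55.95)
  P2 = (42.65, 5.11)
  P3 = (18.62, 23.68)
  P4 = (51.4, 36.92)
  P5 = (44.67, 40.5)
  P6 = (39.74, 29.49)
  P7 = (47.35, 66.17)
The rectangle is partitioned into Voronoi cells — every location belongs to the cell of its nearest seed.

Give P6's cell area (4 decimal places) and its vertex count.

Area of P6's cell: 416.4848 (6 vertices)

1. box [0,66]×[0,76]: [(0, 0) (66, 0) (66, 76) (0, 76)]
2. ⊥bis P6·P0 via (50.58,17.69): [(0, 0) (31.3234, 0) (66, 31.8555) (66, 76) (0, 76)]  |A|=4463.6793
3. ⊥bis P6·P1 via (39.365,42.72): [(0, 41.6042) (0, 0) (31.3234, 0) (66, 31.8555) (66, 43.475)]  |A|=2255.2919
4. ⊥bis P6·P2 via (41.195,17.3): [(0, 41.6042) (0, 12.383) (51.4936, 18.5292) (66, 31.8555) (66, 43.475)]  |A|=1646.2716
5. ⊥bis P6·P3 via (29.18,26.585): [(24.8545, 42.3087) (32.035, 16.2067) (51.4936, 18.5292) (66, 31.8555) (66, 43.475)]  |A|=851.3141
6. ⊥bis P6·P4 via (45.57,33.205): [(39.5043, 42.7239) (24.8545, 42.3087) (32.035, 16.2067) (51.4936, 18.5292) (53.6559, 20.5157)]  |A|=480.0725
7. ⊥bis P6·P5 via (42.205,34.995): [(45.3175, 33.6013) (25.811, 42.3358) (24.8545, 42.3087) (32.035, 16.2067) (51.4936, 18.5292) (53.6559, 20.5157)]  |A|=416.4848
8. ⊥bis P6·P7 via (43.545,47.83): [(45.3175, 33.6013) (25.811, 42.3358) (24.8545, 42.3087) (32.035, 16.2067) (51.4936, 18.5292) (53.6559, 20.5157)]  |A|=416.4848
9. canonical 6-gon: [(45.3175, 33.6013) (25.811, 42.3358) (24.8545, 42.3087) (32.035, 16.2067) (51.4936, 18.5292) (53.6559, 20.5157)]
10. shoelace: 416.4848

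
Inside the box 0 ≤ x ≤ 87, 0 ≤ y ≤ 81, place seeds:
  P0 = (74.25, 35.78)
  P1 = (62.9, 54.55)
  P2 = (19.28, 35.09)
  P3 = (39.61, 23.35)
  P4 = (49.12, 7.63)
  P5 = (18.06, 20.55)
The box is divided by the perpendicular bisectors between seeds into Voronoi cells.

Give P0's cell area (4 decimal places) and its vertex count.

Area of P0's cell: 1049.9398 (5 vertices)

1. box [0,87]×[0,81]: [(0, 0) (87, 0) (87, 81) (0, 81)]
2. ⊥bis P0·P1 via (68.575,45.165): [(0, 3.6985) (0, 0) (87, 0) (87, 56.3064)]  |A|=2610.2123
3. ⊥bis P0·P2 via (46.765,35.435): [(46.8081, 32.0028) (47.2098, 0) (87, 0) (87, 56.3064)]  |A|=1768.2298
4. ⊥bis P0·P3 via (56.93,29.565): [(54.4065, 36.5975) (67.5389, 0) (87, 0) (87, 56.3064)]  |A|=1273.724
5. ⊥bis P0·P4 via (61.685,21.705): [(54.4065, 36.5975) (58.8386, 24.246) (85.9984, 0) (87, 0) (87, 56.3064)]  |A|=1049.9398
6. ⊥bis P0·P5 via (46.155,28.165): [(54.4065, 36.5975) (58.8386, 24.246) (85.9984, 0) (87, 0) (87, 56.3064)]  |A|=1049.9398
7. canonical 5-gon: [(54.4065, 36.5975) (58.8386, 24.246) (85.9984, 0) (87, 0) (87, 56.3064)]
8. shoelace: 1049.9398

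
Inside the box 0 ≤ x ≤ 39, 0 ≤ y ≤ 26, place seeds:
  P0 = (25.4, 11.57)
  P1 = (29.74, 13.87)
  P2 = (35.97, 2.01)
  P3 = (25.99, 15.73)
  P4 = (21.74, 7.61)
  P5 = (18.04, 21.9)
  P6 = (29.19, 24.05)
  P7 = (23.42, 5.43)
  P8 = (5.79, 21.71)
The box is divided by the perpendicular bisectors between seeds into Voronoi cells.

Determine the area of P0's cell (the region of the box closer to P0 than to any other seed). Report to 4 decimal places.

Area of P0's cell: 42.2124

1. box [0,39]×[0,26]: [(0, 0) (39, 0) (39, 26) (0, 26)]
2. ⊥bis P0·P1 via (27.57,12.72): [(0, 0) (34.311, 0) (20.5322, 26) (0, 26)]  |A|=712.9619
3. ⊥bis P0·P2 via (30.685,6.79): [(0, 0) (24.5438, 0) (30.7024, 6.8093) (20.5322, 26) (0, 26)]  |A|=679.7082
4. ⊥bis P0·P3 via (25.695,13.65): [(0, 17.2942) (0, 0) (24.5438, 0) (30.7024, 6.8093) (27.1895, 13.438)]  |A|=432.3934
5. ⊥bis P0·P4 via (23.57,9.59): [(17.9957, 14.742) (28.8248, 4.7333) (30.7024, 6.8093) (27.1895, 13.438)]  |A|=48.8179
6. ⊥bis P0·P5 via (21.72,16.735): [(18.7688, 14.6323) (18.3993, 14.369) (28.8248, 4.7333) (30.7024, 6.8093) (27.1895, 13.438)]  |A|=48.6959
7. ⊥bis P0·P6 via (27.295,17.81): [(18.7688, 14.6323) (18.3993, 14.369) (28.8248, 4.7333) (30.7024, 6.8093) (27.1895, 13.438)]  |A|=48.6959
8. ⊥bis P0·P7 via (24.41,8.5): [(18.7688, 14.6323) (18.3993, 14.369) (24.9312, 8.3319) (30.4655, 6.5473) (30.7024, 6.8093) (27.1895, 13.438)]  |A|=42.2124
9. ⊥bis P0·P8 via (15.595,16.64): [(18.7688, 14.6323) (18.3993, 14.369) (24.9312, 8.3319) (30.4655, 6.5473) (30.7024, 6.8093) (27.1895, 13.438)]  |A|=42.2124
10. canonical 6-gon: [(18.7688, 14.6323) (18.3993, 14.369) (24.9312, 8.3319) (30.4655, 6.5473) (30.7024, 6.8093) (27.1895, 13.438)]
11. shoelace: 42.2124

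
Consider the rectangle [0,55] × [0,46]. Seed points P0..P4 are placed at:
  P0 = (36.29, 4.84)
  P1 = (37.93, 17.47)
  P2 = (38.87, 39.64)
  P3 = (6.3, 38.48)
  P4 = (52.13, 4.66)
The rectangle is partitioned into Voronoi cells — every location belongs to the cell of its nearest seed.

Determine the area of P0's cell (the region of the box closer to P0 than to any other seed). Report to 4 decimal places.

1. box [0,55]×[0,46]: [(0, 0) (55, 0) (55, 46) (0, 46)]
2. ⊥bis P0·P1 via (37.11,11.155): [(0, 15.9737) (0, 0) (55, 0) (55, 8.832)]  |A|=682.157
3. ⊥bis P0·P2 via (37.58,22.24): [(0, 15.9737) (0, 0) (55, 0) (55, 8.832)]  |A|=682.157
4. ⊥bis P0·P3 via (21.295,21.66): [(13.0202, 14.283) (0, 2.6755) (0, 0) (55, 0) (55, 8.832)]  |A|=595.5844
5. ⊥bis P0·P4 via (44.21,4.75): [(44.2722, 10.225) (13.0202, 14.283) (0, 2.6755) (0, 0) (44.156, 0)]  |A|=492.7708
6. canonical 5-gon: [(44.2722, 10.225) (13.0202, 14.283) (0, 2.6755) (0, 0) (44.156, 0)]
7. shoelace: 492.7708

Area of P0's cell: 492.7708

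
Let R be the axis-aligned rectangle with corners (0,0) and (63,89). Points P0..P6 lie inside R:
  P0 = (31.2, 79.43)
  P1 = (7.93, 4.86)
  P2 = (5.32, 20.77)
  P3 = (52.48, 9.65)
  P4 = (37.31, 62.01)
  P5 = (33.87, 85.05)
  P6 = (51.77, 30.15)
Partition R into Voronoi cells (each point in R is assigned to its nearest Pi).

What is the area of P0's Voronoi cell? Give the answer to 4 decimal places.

Area of P0's cell: 840.8960

1. box [0,63]×[0,89]: [(0, 0) (63, 0) (63, 89) (0, 89)]
2. ⊥bis P0·P1 via (19.565,42.145): [(0, 48.2504) (63, 28.5909) (63, 89) (0, 89)]  |A|=3186.5013
3. ⊥bis P0·P2 via (18.26,50.1): [(0, 58.1561) (63, 30.3613) (63, 89) (0, 89)]  |A|=2818.7025
4. ⊥bis P0·P3 via (41.84,44.54): [(0, 58.1561) (35.3491, 42.5605) (63, 50.9929) (63, 89) (0, 89)]  |A|=2533.4609
5. ⊥bis P0·P4 via (34.255,70.72): [(0, 58.7052) (63, 80.8022) (63, 89) (0, 89)]  |A|=1212.5173
6. ⊥bis P0·P5 via (32.535,82.24): [(0, 58.7052) (47.215, 75.2657) (18.3061, 89) (0, 89)]  |A|=840.896
7. ⊥bis P0·P6 via (41.485,54.79): [(0, 58.7052) (47.215, 75.2657) (18.3061, 89) (0, 89)]  |A|=840.896
8. canonical 4-gon: [(0, 58.7052) (47.215, 75.2657) (18.3061, 89) (0, 89)]
9. shoelace: 840.896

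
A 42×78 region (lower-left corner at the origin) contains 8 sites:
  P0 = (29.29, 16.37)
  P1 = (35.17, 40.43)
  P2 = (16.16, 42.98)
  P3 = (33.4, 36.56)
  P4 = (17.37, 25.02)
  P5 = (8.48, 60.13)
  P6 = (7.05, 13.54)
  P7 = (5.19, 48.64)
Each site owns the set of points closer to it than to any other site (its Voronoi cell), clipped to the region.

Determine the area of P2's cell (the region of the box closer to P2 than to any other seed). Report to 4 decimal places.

Area of P2's cell: 339.4710

1. box [0,42]×[0,78]: [(0, 0) (42, 0) (42, 78) (0, 78)]
2. ⊥bis P2·P0 via (22.725,29.675): [(0, 18.462) (42, 39.1857) (42, 78) (0, 78)]  |A|=2065.3985
3. ⊥bis P2·P1 via (25.665,41.705): [(0, 18.462) (24.1453, 30.3758) (30.5336, 78) (0, 78)]  |A|=1445.8513
4. ⊥bis P2·P3 via (24.78,39.77): [(0, 18.462) (20.6371, 28.6448) (25.7576, 42.3951) (30.5336, 78) (0, 78)]  |A|=1426.1635
5. ⊥bis P2·P4 via (16.765,34): [(0, 32.8705) (22.7823, 34.4054) (25.7576, 42.3951) (30.5336, 78) (0, 78)]  |A|=1213.5145
6. ⊥bis P2·P5 via (12.32,51.555): [(0, 46.0379) (0, 32.8705) (22.7823, 34.4054) (25.7576, 42.3951) (27.9236, 58.5425)]  |A|=470.2129
7. ⊥bis P2·P6 via (11.605,28.26): [(0, 46.0379) (0, 32.8705) (22.7823, 34.4054) (25.7576, 42.3951) (27.9236, 58.5425)]  |A|=470.2129
8. ⊥bis P2·P7 via (10.675,45.81): [(14.0355, 52.3232) (4.1428, 33.1496) (22.7823, 34.4054) (25.7576, 42.3951) (27.9236, 58.5425)]  |A|=339.471
9. canonical 5-gon: [(14.0355, 52.3232) (4.1428, 33.1496) (22.7823, 34.4054) (25.7576, 42.3951) (27.9236, 58.5425)]
10. shoelace: 339.471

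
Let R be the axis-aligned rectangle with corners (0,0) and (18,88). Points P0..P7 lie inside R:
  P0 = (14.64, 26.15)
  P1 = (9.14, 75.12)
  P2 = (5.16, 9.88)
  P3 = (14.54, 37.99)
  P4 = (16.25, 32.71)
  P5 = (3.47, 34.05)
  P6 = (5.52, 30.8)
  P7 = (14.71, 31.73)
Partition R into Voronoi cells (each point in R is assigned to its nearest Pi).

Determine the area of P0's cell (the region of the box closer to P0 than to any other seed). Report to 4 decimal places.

Area of P0's cell: 127.5429

1. box [0,18]×[0,88]: [(0, 0) (18, 0) (18, 88) (0, 88)]
2. ⊥bis P0·P1 via (11.89,50.635): [(0, 49.2996) (0, 0) (18, 0) (18, 51.3212)]  |A|=905.5874
3. ⊥bis P0·P2 via (9.9,18.015): [(0, 49.2996) (0, 23.7834) (18, 13.2954) (18, 51.3212)]  |A|=571.8782
4. ⊥bis P0·P3 via (14.59,32.07): [(0, 31.9468) (0, 23.7834) (18, 13.2954) (18, 32.0988)]  |A|=242.701
5. ⊥bis P0·P4 via (15.445,29.43): [(5.0176, 31.9892) (0, 31.9468) (0, 23.7834) (18, 13.2954) (18, 28.8029)]  |A|=221.3069
6. ⊥bis P0·P5 via (9.055,30.1): [(9.5963, 30.8654) (3.2488, 21.8904) (18, 13.2954) (18, 28.8029)]  |A|=158.6347
7. ⊥bis P0·P6 via (10.08,28.475): [(11.1095, 30.4941) (5.9271, 20.3299) (18, 13.2954) (18, 28.8029)]  |A|=133.0111
8. ⊥bis P0·P7 via (14.675,28.94): [(17.5905, 28.9034) (10.3448, 28.9943) (5.9271, 20.3299) (18, 13.2954) (18, 28.8029)]  |A|=127.5429
9. canonical 5-gon: [(17.5905, 28.9034) (10.3448, 28.9943) (5.9271, 20.3299) (18, 13.2954) (18, 28.8029)]
10. shoelace: 127.5429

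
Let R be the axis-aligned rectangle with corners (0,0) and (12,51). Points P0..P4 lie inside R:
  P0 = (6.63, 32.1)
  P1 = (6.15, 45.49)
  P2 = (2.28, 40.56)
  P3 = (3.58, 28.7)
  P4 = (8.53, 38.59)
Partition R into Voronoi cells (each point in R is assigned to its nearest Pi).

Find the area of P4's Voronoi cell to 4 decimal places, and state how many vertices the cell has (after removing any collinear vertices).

Area of P4's cell: 50.7118 (4 vertices)

1. box [0,12]×[0,51]: [(0, 0) (12, 0) (12, 51) (0, 51)]
2. ⊥bis P4·P0 via (7.58,35.345): [(0, 37.5641) (12, 34.051) (12, 51) (0, 51)]  |A|=182.3093
3. ⊥bis P4·P1 via (7.34,42.04): [(0, 39.5082) (0, 37.5641) (12, 34.051) (12, 43.6474)]  |A|=69.2429
4. ⊥bis P4·P2 via (5.405,39.575): [(6.0407, 41.5918) (4.3681, 36.2853) (12, 34.051) (12, 43.6474)]  |A|=50.7118
5. ⊥bis P4·P3 via (6.055,33.645): [(6.0407, 41.5918) (4.3681, 36.2853) (12, 34.051) (12, 43.6474)]  |A|=50.7118
6. canonical 4-gon: [(6.0407, 41.5918) (4.3681, 36.2853) (12, 34.051) (12, 43.6474)]
7. shoelace: 50.7118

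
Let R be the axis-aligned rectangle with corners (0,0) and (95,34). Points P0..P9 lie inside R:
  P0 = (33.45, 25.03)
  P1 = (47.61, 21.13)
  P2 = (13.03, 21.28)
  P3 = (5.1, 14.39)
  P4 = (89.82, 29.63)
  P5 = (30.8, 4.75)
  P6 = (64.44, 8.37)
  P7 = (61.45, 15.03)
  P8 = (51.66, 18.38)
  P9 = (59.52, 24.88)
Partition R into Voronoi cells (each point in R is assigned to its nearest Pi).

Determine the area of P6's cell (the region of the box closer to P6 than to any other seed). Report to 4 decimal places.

1. box [0,95]×[0,34]: [(0, 0) (95, 0) (95, 34) (0, 34)]
2. ⊥bis P6·P0 via (48.945,16.7): [(39.9672, 0) (95, 0) (95, 34) (58.2454, 34)]  |A|=1560.3866
3. ⊥bis P6·P1 via (56.025,14.75): [(44.842, 0) (95, 0) (95, 34) (70.6198, 34)]  |A|=1267.15
4. ⊥bis P6·P2 via (38.735,14.825): [(44.842, 0) (95, 0) (95, 34) (70.6198, 34)]  |A|=1267.15
5. ⊥bis P6·P3 via (34.77,11.38): [(44.842, 0) (95, 0) (95, 34) (70.6198, 34)]  |A|=1267.15
6. ⊥bis P6·P4 via (77.13,19): [(67.7432, 30.2059) (44.842, 0) (93.0457, 0)]  |A|=728.0176
7. ⊥bis P6·P5 via (47.62,6.56): [(67.7432, 30.2059) (47.8929, 4.024) (48.3259, 0) (93.0457, 0)]  |A|=721.0079
8. ⊥bis P6·P7 via (62.945,11.7): [(77.6971, 18.323) (48.9484, 5.4163) (47.8929, 4.024) (48.3259, 0) (93.0457, 0)]  |A|=485.9622
9. ⊥bis P6·P8 via (58.05,13.375): [(77.6971, 18.323) (53.3717, 7.4021) (48.2351, 0.8441) (48.3259, 0) (93.0457, 0)]  |A|=474.6421
10. ⊥bis P6·P9 via (61.98,16.625): [(77.6971, 18.323) (53.3717, 7.4021) (48.2351, 0.8441) (48.3259, 0) (93.0457, 0)]  |A|=474.6421
11. canonical 5-gon: [(77.6971, 18.323) (53.3717, 7.4021) (48.2351, 0.8441) (48.3259, 0) (93.0457, 0)]
12. shoelace: 474.6421

Area of P6's cell: 474.6421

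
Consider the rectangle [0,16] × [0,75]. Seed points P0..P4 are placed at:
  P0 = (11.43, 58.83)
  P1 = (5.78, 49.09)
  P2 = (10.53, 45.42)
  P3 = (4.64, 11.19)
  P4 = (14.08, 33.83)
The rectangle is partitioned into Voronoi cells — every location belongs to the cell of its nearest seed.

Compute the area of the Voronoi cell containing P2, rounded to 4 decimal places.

1. box [0,16]×[0,75]: [(0, 0) (16, 0) (16, 75) (0, 75)]
2. ⊥bis P2·P0 via (10.98,52.125): [(0, 52.8619) (0, 0) (16, 0) (16, 51.7881)]  |A|=837.2
3. ⊥bis P2·P1 via (8.155,47.255): [(11.8715, 52.0652) (0, 36.7002) (0, 0) (16, 0) (16, 51.7881)]  |A|=741.268
4. ⊥bis P2·P3 via (7.585,28.305): [(11.8715, 52.0652) (0, 36.7002) (0, 29.6102) (16, 26.857) (16, 51.7881)]  |A|=289.5305
5. ⊥bis P2·P4 via (12.305,39.625): [(11.8715, 52.0652) (0, 36.7002) (0, 35.856) (16, 40.7568) (16, 51.7881)]  |A|=128.3658
6. canonical 5-gon: [(11.8715, 52.0652) (0, 36.7002) (0, 35.856) (16, 40.7568) (16, 51.7881)]
7. shoelace: 128.3658

Area of P2's cell: 128.3658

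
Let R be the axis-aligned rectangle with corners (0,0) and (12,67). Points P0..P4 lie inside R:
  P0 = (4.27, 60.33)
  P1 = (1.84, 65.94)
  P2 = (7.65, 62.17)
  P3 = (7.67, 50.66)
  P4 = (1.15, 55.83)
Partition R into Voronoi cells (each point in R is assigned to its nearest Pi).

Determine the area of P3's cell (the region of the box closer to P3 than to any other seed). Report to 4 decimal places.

1. box [0,12]×[0,67]: [(0, 0) (12, 0) (12, 67) (0, 67)]
2. ⊥bis P3·P0 via (5.97,55.495): [(0, 53.3959) (0, 0) (12, 0) (12, 57.6152)]  |A|=666.0666
3. ⊥bis P3·P1 via (4.755,58.3): [(0, 53.3959) (0, 0) (12, 0) (12, 57.6152)]  |A|=666.0666
4. ⊥bis P3·P2 via (7.66,56.415): [(8.5912, 56.4166) (0, 53.3959) (0, 0) (12, 0) (12, 56.4225)]  |A|=664.0339
5. ⊥bis P3·P4 via (4.41,53.245): [(8.5912, 56.4166) (6.2808, 55.6043) (0, 47.6835) (0, 0) (12, 0) (12, 56.4225)]  |A|=646.0945
6. canonical 6-gon: [(8.5912, 56.4166) (6.2808, 55.6043) (0, 47.6835) (0, 0) (12, 0) (12, 56.4225)]
7. shoelace: 646.0945

Area of P3's cell: 646.0945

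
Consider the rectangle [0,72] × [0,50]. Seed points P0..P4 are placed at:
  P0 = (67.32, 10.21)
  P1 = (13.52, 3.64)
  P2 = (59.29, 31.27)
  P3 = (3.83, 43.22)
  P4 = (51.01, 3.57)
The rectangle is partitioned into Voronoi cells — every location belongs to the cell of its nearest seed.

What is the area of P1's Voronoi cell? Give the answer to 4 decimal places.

Area of P1's cell: 808.9697

1. box [0,72]×[0,50]: [(0, 0) (72, 0) (72, 50) (0, 50)]
2. ⊥bis P1·P0 via (40.42,6.925): [(0, 0) (41.2657, 0) (35.1597, 50) (0, 50)]  |A|=1910.635
3. ⊥bis P1·P2 via (36.405,17.455): [(0, 0) (41.2657, 0) (39.8262, 11.7877) (16.7585, 50) (0, 50)]  |A|=1559.0594
4. ⊥bis P1·P3 via (8.675,23.43): [(0, 21.3062) (0, 0) (41.2657, 0) (39.8262, 11.7877) (29.692, 28.5754)]  |A|=953.549
5. ⊥bis P1·P4 via (32.265,3.605): [(0, 21.3062) (0, 0) (32.2583, 0) (32.3035, 24.2492) (29.692, 28.5754)]  |A|=808.9697
6. canonical 5-gon: [(0, 21.3062) (0, 0) (32.2583, 0) (32.3035, 24.2492) (29.692, 28.5754)]
7. shoelace: 808.9697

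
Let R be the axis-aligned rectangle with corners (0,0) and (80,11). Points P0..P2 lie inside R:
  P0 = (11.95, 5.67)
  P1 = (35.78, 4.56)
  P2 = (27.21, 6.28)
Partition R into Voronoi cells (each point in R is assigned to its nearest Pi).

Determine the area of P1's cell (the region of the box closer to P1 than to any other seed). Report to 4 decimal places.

1. box [0,80]×[0,11]: [(0, 0) (80, 0) (80, 11) (0, 11)]
2. ⊥bis P1·P0 via (23.865,5.115): [(23.6267, 0) (80, 0) (80, 11) (24.1391, 11)]  |A|=617.2877
3. ⊥bis P1·P2 via (31.495,5.42): [(30.4072, 0) (80, 0) (80, 11) (32.6149, 11)]  |A|=533.3784
4. canonical 4-gon: [(30.4072, 0) (80, 0) (80, 11) (32.6149, 11)]
5. shoelace: 533.3784

Area of P1's cell: 533.3784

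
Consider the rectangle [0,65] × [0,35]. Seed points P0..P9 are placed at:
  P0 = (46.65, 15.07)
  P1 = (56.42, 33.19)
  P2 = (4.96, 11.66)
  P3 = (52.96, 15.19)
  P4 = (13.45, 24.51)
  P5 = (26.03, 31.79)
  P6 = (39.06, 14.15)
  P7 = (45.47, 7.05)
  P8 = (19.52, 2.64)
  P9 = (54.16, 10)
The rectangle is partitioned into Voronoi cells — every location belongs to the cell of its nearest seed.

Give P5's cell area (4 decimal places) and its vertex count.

Area of P5's cell: 261.3877 (5 vertices)

1. box [0,65]×[0,35]: [(0, 0) (65, 0) (65, 35) (0, 35)]
2. ⊥bis P5·P0 via (36.34,23.43): [(0, 0) (17.3415, 0) (45.7217, 35) (0, 35)]  |A|=1103.6053
3. ⊥bis P5·P1 via (41.225,32.49): [(0, 0) (17.3415, 0) (41.3573, 29.6176) (41.1094, 35) (0, 35)]  |A|=1091.1927
4. ⊥bis P5·P2 via (15.495,21.725): [(26.0225, 10.7059) (41.3573, 29.6176) (41.1094, 35) (2.8122, 35)]  |A|=508.8105
5. ⊥bis P5·P3 via (39.495,23.49): [(26.0225, 10.7059) (41.3573, 29.6176) (41.1094, 35) (2.8122, 35)]  |A|=508.8105
6. ⊥bis P5·P4 via (19.74,28.15): [(28.2471, 13.4495) (41.3573, 29.6176) (41.1094, 35) (15.7759, 35)]  |A|=310.261
7. ⊥bis P5·P6 via (32.545,22.97): [(25.6745, 17.895) (41.0777, 29.2728) (41.3573, 29.6176) (41.1094, 35) (15.7759, 35)]  |A|=261.3877
8. ⊥bis P5·P7 via (35.75,19.42): [(25.6745, 17.895) (41.0777, 29.2728) (41.3573, 29.6176) (41.1094, 35) (15.7759, 35)]  |A|=261.3877
9. ⊥bis P5·P8 via (22.775,17.215): [(25.6745, 17.895) (41.0777, 29.2728) (41.3573, 29.6176) (41.1094, 35) (15.7759, 35)]  |A|=261.3877
10. ⊥bis P5·P9 via (40.095,20.895): [(25.6745, 17.895) (41.0777, 29.2728) (41.3573, 29.6176) (41.1094, 35) (15.7759, 35)]  |A|=261.3877
11. canonical 5-gon: [(25.6745, 17.895) (41.0777, 29.2728) (41.3573, 29.6176) (41.1094, 35) (15.7759, 35)]
12. shoelace: 261.3877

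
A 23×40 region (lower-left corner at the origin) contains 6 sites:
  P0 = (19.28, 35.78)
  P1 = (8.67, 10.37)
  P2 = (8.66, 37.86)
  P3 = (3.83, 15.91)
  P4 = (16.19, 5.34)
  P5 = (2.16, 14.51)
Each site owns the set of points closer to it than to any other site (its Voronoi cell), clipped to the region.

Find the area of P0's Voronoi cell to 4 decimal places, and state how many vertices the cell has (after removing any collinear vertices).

Area of P0's cell: 180.9684 (6 vertices)

1. box [0,23]×[0,40]: [(0, 0) (23, 0) (23, 40) (0, 40)]
2. ⊥bis P0·P1 via (13.975,23.075): [(0, 28.9103) (23, 19.3066) (23, 40) (0, 40)]  |A|=365.5058
3. ⊥bis P0·P2 via (13.97,36.82): [(11.4818, 24.116) (23, 19.3066) (23, 40) (14.5928, 40)]  |A|=185.9447
4. ⊥bis P0·P3 via (11.555,25.845): [(11.7854, 25.6659) (16.4425, 22.0447) (23, 19.3066) (23, 40) (14.5928, 40)]  |A|=181.7862
5. ⊥bis P0·P4 via (17.735,20.56): [(11.7854, 25.6659) (16.4425, 22.0447) (20.7251, 20.2565) (23, 20.0255) (23, 40) (14.5928, 40)]  |A|=180.9684
6. ⊥bis P0·P5 via (10.72,25.145): [(11.7854, 25.6659) (16.4425, 22.0447) (20.7251, 20.2565) (23, 20.0255) (23, 40) (14.5928, 40)]  |A|=180.9684
7. canonical 6-gon: [(11.7854, 25.6659) (16.4425, 22.0447) (20.7251, 20.2565) (23, 20.0255) (23, 40) (14.5928, 40)]
8. shoelace: 180.9684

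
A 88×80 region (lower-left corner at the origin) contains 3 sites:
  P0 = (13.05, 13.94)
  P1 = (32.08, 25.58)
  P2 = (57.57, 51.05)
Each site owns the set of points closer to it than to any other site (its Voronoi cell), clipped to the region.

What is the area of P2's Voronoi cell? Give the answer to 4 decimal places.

1. box [0,88]×[0,80]: [(0, 0) (88, 0) (88, 80) (0, 80)]
2. ⊥bis P2·P0 via (35.31,32.495): [(0, 74.8556) (62.3965, 0) (88, 0) (88, 80) (0, 80)]  |A|=4704.6381
3. ⊥bis P2·P1 via (44.825,38.315): [(83.1099, 0) (88, 0) (88, 80) (3.1727, 80)]  |A|=3588.6942
4. canonical 4-gon: [(83.1099, 0) (88, 0) (88, 80) (3.1727, 80)]
5. shoelace: 3588.6942

Area of P2's cell: 3588.6942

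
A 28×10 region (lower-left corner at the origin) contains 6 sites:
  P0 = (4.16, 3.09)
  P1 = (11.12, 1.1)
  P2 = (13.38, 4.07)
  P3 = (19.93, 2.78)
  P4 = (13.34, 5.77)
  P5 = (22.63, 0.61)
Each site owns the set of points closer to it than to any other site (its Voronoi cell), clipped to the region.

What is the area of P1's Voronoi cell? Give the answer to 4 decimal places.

1. box [0,28]×[0,10]: [(0, 0) (28, 0) (28, 10) (0, 10)]
2. ⊥bis P1·P0 via (7.64,2.095): [(7.041, 0) (28, 0) (28, 10) (9.9002, 10)]  |A|=195.294
3. ⊥bis P1·P2 via (12.25,2.585): [(8.5788, 5.3785) (7.041, 0) (15.6471, 0)]  |A|=23.1442
4. ⊥bis P1·P3 via (15.525,1.94): [(8.5788, 5.3785) (7.041, 0) (15.6471, 0)]  |A|=23.1442
5. ⊥bis P1·P4 via (12.23,3.435): [(9.3068, 4.8246) (8.5265, 5.1955) (7.041, 0) (15.6471, 0)]  |A|=23.0631
6. ⊥bis P1·P5 via (16.875,0.855): [(9.3068, 4.8246) (8.5265, 5.1955) (7.041, 0) (15.6471, 0)]  |A|=23.0631
7. canonical 4-gon: [(9.3068, 4.8246) (8.5265, 5.1955) (7.041, 0) (15.6471, 0)]
8. shoelace: 23.0631

Area of P1's cell: 23.0631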